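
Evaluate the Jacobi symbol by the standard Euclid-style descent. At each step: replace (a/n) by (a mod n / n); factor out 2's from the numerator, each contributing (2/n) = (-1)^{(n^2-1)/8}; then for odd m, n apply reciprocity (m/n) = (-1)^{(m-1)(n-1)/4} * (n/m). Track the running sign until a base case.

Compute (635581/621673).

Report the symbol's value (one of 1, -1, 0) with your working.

(635581/621673) = (13908/621673)   [reduce mod 621673]
13908 = 2^2·3477; (2/621673) = +1 since 621673 mod 8 = 1, so (13908/621673) = (+1)^2·(3477/621673); sign now +1
reciprocity: (3477/621673) = +1·(621673/3477) since 3477 mod 4 = 1, 621673 mod 4 = 1; sign now +1
(621673/3477) = (2767/3477)   [reduce mod 3477]
reciprocity: (2767/3477) = +1·(3477/2767) since 2767 mod 4 = 3, 3477 mod 4 = 1; sign now +1
(3477/2767) = (710/2767)   [reduce mod 2767]
710 = 2^1·355; (2/2767) = +1 since 2767 mod 8 = 7, so (710/2767) = (+1)^1·(355/2767); sign now +1
reciprocity: (355/2767) = -1·(2767/355) since 355 mod 4 = 3, 2767 mod 4 = 3; sign now -1
(2767/355) = (282/355)   [reduce mod 355]
282 = 2^1·141; (2/355) = -1 since 355 mod 8 = 3, so (282/355) = (-1)^1·(141/355); sign now +1
reciprocity: (141/355) = +1·(355/141) since 141 mod 4 = 1, 355 mod 4 = 3; sign now +1
(355/141) = (73/141)   [reduce mod 141]
reciprocity: (73/141) = +1·(141/73) since 73 mod 4 = 1, 141 mod 4 = 1; sign now +1
(141/73) = (68/73)   [reduce mod 73]
68 = 2^2·17; (2/73) = +1 since 73 mod 8 = 1, so (68/73) = (+1)^2·(17/73); sign now +1
reciprocity: (17/73) = +1·(73/17) since 17 mod 4 = 1, 73 mod 4 = 1; sign now +1
(73/17) = (5/17)   [reduce mod 17]
reciprocity: (5/17) = +1·(17/5) since 5 mod 4 = 1, 17 mod 4 = 1; sign now +1
(17/5) = (2/5)   [reduce mod 5]
2 = 2^1·1; (2/5) = -1 since 5 mod 8 = 5, so (2/5) = (-1)^1·(1/5); sign now -1
(1/5) = 1; final value = sign = -1

-1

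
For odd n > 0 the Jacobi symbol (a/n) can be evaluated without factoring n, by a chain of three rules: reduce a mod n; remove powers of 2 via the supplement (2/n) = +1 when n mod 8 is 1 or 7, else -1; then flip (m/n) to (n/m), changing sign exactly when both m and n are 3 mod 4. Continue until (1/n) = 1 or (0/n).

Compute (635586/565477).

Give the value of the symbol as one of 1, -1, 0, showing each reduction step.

-1

(635586/565477): 635586 mod 565477 = 70109, so (635586/565477) = (70109/565477)
flip (70109/565477) -> (565477/70109): both odd, 70109 mod 4 = 1, 565477 mod 4 = 1, so the flip contributes +1; sign now +1
(565477/70109): 565477 mod 70109 = 4605, so (565477/70109) = (4605/70109)
flip (4605/70109) -> (70109/4605): both odd, 4605 mod 4 = 1, 70109 mod 4 = 1, so the flip contributes +1; sign now +1
(70109/4605): 70109 mod 4605 = 1034, so (70109/4605) = (1034/4605)
factor out 2^1: 1034 = 2^1·517; with 4605 mod 8 = 5, (2/4605) = -1; sign now -1; continue with (517/4605)
flip (517/4605) -> (4605/517): both odd, 517 mod 4 = 1, 4605 mod 4 = 1, so the flip contributes +1; sign now -1
(4605/517): 4605 mod 517 = 469, so (4605/517) = (469/517)
flip (469/517) -> (517/469): both odd, 469 mod 4 = 1, 517 mod 4 = 1, so the flip contributes +1; sign now -1
(517/469): 517 mod 469 = 48, so (517/469) = (48/469)
factor out 2^4: 48 = 2^4·3; with 469 mod 8 = 5, (2/469) = -1; sign now -1; continue with (3/469)
flip (3/469) -> (469/3): both odd, 3 mod 4 = 3, 469 mod 4 = 1, so the flip contributes +1; sign now -1
(469/3): 469 mod 3 = 1, so (469/3) = (1/3)
reached (1/3) = 1, so the symbol is -1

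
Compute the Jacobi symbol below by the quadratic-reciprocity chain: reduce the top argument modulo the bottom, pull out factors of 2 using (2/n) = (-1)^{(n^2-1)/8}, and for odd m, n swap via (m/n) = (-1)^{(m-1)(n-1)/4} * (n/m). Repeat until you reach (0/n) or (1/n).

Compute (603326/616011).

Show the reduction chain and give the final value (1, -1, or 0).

-1

603326 = 2^1·301663; (2/616011) = -1 since 616011 mod 8 = 3, so (603326/616011) = (-1)^1·(301663/616011); sign now -1
reciprocity: (301663/616011) = -1·(616011/301663) since 301663 mod 4 = 3, 616011 mod 4 = 3; sign now +1
(616011/301663) = (12685/301663)   [reduce mod 301663]
reciprocity: (12685/301663) = +1·(301663/12685) since 12685 mod 4 = 1, 301663 mod 4 = 3; sign now +1
(301663/12685) = (9908/12685)   [reduce mod 12685]
9908 = 2^2·2477; (2/12685) = -1 since 12685 mod 8 = 5, so (9908/12685) = (-1)^2·(2477/12685); sign now +1
reciprocity: (2477/12685) = +1·(12685/2477) since 2477 mod 4 = 1, 12685 mod 4 = 1; sign now +1
(12685/2477) = (300/2477)   [reduce mod 2477]
300 = 2^2·75; (2/2477) = -1 since 2477 mod 8 = 5, so (300/2477) = (-1)^2·(75/2477); sign now +1
reciprocity: (75/2477) = +1·(2477/75) since 75 mod 4 = 3, 2477 mod 4 = 1; sign now +1
(2477/75) = (2/75)   [reduce mod 75]
2 = 2^1·1; (2/75) = -1 since 75 mod 8 = 3, so (2/75) = (-1)^1·(1/75); sign now -1
(1/75) = 1; final value = sign = -1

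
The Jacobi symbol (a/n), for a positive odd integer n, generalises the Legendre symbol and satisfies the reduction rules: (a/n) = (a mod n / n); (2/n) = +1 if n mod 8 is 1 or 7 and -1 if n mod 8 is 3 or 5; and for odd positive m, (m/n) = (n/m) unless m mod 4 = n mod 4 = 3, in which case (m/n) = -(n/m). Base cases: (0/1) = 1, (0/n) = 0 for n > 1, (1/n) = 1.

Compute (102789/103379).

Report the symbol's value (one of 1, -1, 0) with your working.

1

reciprocity: (102789/103379) = +1·(103379/102789) since 102789 mod 4 = 1, 103379 mod 4 = 3; sign now +1
(103379/102789) = (590/102789)   [reduce mod 102789]
590 = 2^1·295; (2/102789) = -1 since 102789 mod 8 = 5, so (590/102789) = (-1)^1·(295/102789); sign now -1
reciprocity: (295/102789) = +1·(102789/295) since 295 mod 4 = 3, 102789 mod 4 = 1; sign now -1
(102789/295) = (129/295)   [reduce mod 295]
reciprocity: (129/295) = +1·(295/129) since 129 mod 4 = 1, 295 mod 4 = 3; sign now -1
(295/129) = (37/129)   [reduce mod 129]
reciprocity: (37/129) = +1·(129/37) since 37 mod 4 = 1, 129 mod 4 = 1; sign now -1
(129/37) = (18/37)   [reduce mod 37]
18 = 2^1·9; (2/37) = -1 since 37 mod 8 = 5, so (18/37) = (-1)^1·(9/37); sign now +1
reciprocity: (9/37) = +1·(37/9) since 9 mod 4 = 1, 37 mod 4 = 1; sign now +1
(37/9) = (1/9)   [reduce mod 9]
(1/9) = 1; final value = sign = +1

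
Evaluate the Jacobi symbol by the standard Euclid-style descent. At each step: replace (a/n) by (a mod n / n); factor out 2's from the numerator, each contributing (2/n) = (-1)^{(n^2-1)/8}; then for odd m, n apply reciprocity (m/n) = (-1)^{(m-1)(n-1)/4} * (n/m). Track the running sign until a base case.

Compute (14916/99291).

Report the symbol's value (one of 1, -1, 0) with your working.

0

14916 = 2^2·3729; (2/99291) = -1 since 99291 mod 8 = 3, so (14916/99291) = (-1)^2·(3729/99291); sign now +1
reciprocity: (3729/99291) = +1·(99291/3729) since 3729 mod 4 = 1, 99291 mod 4 = 3; sign now +1
(99291/3729) = (2337/3729)   [reduce mod 3729]
reciprocity: (2337/3729) = +1·(3729/2337) since 2337 mod 4 = 1, 3729 mod 4 = 1; sign now +1
(3729/2337) = (1392/2337)   [reduce mod 2337]
1392 = 2^4·87; (2/2337) = +1 since 2337 mod 8 = 1, so (1392/2337) = (+1)^4·(87/2337); sign now +1
reciprocity: (87/2337) = +1·(2337/87) since 87 mod 4 = 3, 2337 mod 4 = 1; sign now +1
(2337/87) = (75/87)   [reduce mod 87]
reciprocity: (75/87) = -1·(87/75) since 75 mod 4 = 3, 87 mod 4 = 3; sign now -1
(87/75) = (12/75)   [reduce mod 75]
12 = 2^2·3; (2/75) = -1 since 75 mod 8 = 3, so (12/75) = (-1)^2·(3/75); sign now -1
reciprocity: (3/75) = -1·(75/3) since 3 mod 4 = 3, 75 mod 4 = 3; sign now +1
(75/3) = (0/3)   [reduce mod 3]
(0/3) = 0   [gcd(a, n) > 1]; final value = 0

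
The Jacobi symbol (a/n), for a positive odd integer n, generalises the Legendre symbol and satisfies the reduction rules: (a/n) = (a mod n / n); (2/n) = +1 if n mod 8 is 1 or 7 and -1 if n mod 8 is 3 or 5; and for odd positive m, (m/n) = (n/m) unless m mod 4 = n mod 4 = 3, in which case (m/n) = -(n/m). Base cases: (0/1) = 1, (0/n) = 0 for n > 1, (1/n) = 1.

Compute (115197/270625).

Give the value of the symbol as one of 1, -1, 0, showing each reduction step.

flip (115197/270625) -> (270625/115197): both odd, 115197 mod 4 = 1, 270625 mod 4 = 1, so the flip contributes +1; sign now +1
(270625/115197): 270625 mod 115197 = 40231, so (270625/115197) = (40231/115197)
flip (40231/115197) -> (115197/40231): both odd, 40231 mod 4 = 3, 115197 mod 4 = 1, so the flip contributes +1; sign now +1
(115197/40231): 115197 mod 40231 = 34735, so (115197/40231) = (34735/40231)
flip (34735/40231) -> (40231/34735): both odd, 34735 mod 4 = 3, 40231 mod 4 = 3, so the flip contributes -1; sign now -1
(40231/34735): 40231 mod 34735 = 5496, so (40231/34735) = (5496/34735)
factor out 2^3: 5496 = 2^3·687; with 34735 mod 8 = 7, (2/34735) = +1; sign now -1; continue with (687/34735)
flip (687/34735) -> (34735/687): both odd, 687 mod 4 = 3, 34735 mod 4 = 3, so the flip contributes -1; sign now +1
(34735/687): 34735 mod 687 = 385, so (34735/687) = (385/687)
flip (385/687) -> (687/385): both odd, 385 mod 4 = 1, 687 mod 4 = 3, so the flip contributes +1; sign now +1
(687/385): 687 mod 385 = 302, so (687/385) = (302/385)
factor out 2^1: 302 = 2^1·151; with 385 mod 8 = 1, (2/385) = +1; sign now +1; continue with (151/385)
flip (151/385) -> (385/151): both odd, 151 mod 4 = 3, 385 mod 4 = 1, so the flip contributes +1; sign now +1
(385/151): 385 mod 151 = 83, so (385/151) = (83/151)
flip (83/151) -> (151/83): both odd, 83 mod 4 = 3, 151 mod 4 = 3, so the flip contributes -1; sign now -1
(151/83): 151 mod 83 = 68, so (151/83) = (68/83)
factor out 2^2: 68 = 2^2·17; with 83 mod 8 = 3, (2/83) = -1; sign now -1; continue with (17/83)
flip (17/83) -> (83/17): both odd, 17 mod 4 = 1, 83 mod 4 = 3, so the flip contributes +1; sign now -1
(83/17): 83 mod 17 = 15, so (83/17) = (15/17)
flip (15/17) -> (17/15): both odd, 15 mod 4 = 3, 17 mod 4 = 1, so the flip contributes +1; sign now -1
(17/15): 17 mod 15 = 2, so (17/15) = (2/15)
factor out 2^1: 2 = 2^1·1; with 15 mod 8 = 7, (2/15) = +1; sign now -1; continue with (1/15)
reached (1/15) = 1, so the symbol is -1

-1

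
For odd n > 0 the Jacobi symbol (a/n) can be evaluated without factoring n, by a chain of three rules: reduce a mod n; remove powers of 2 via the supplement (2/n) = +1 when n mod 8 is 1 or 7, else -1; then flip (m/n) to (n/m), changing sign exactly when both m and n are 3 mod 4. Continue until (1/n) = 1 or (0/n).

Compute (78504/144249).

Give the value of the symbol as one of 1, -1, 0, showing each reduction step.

0

factor out 2^3: 78504 = 2^3·9813; with 144249 mod 8 = 1, (2/144249) = +1; sign now +1; continue with (9813/144249)
flip (9813/144249) -> (144249/9813): both odd, 9813 mod 4 = 1, 144249 mod 4 = 1, so the flip contributes +1; sign now +1
(144249/9813): 144249 mod 9813 = 6867, so (144249/9813) = (6867/9813)
flip (6867/9813) -> (9813/6867): both odd, 6867 mod 4 = 3, 9813 mod 4 = 1, so the flip contributes +1; sign now +1
(9813/6867): 9813 mod 6867 = 2946, so (9813/6867) = (2946/6867)
factor out 2^1: 2946 = 2^1·1473; with 6867 mod 8 = 3, (2/6867) = -1; sign now -1; continue with (1473/6867)
flip (1473/6867) -> (6867/1473): both odd, 1473 mod 4 = 1, 6867 mod 4 = 3, so the flip contributes +1; sign now -1
(6867/1473): 6867 mod 1473 = 975, so (6867/1473) = (975/1473)
flip (975/1473) -> (1473/975): both odd, 975 mod 4 = 3, 1473 mod 4 = 1, so the flip contributes +1; sign now -1
(1473/975): 1473 mod 975 = 498, so (1473/975) = (498/975)
factor out 2^1: 498 = 2^1·249; with 975 mod 8 = 7, (2/975) = +1; sign now -1; continue with (249/975)
flip (249/975) -> (975/249): both odd, 249 mod 4 = 1, 975 mod 4 = 3, so the flip contributes +1; sign now -1
(975/249): 975 mod 249 = 228, so (975/249) = (228/249)
factor out 2^2: 228 = 2^2·57; with 249 mod 8 = 1, (2/249) = +1; sign now -1; continue with (57/249)
flip (57/249) -> (249/57): both odd, 57 mod 4 = 1, 249 mod 4 = 1, so the flip contributes +1; sign now -1
(249/57): 249 mod 57 = 21, so (249/57) = (21/57)
flip (21/57) -> (57/21): both odd, 21 mod 4 = 1, 57 mod 4 = 1, so the flip contributes +1; sign now -1
(57/21): 57 mod 21 = 15, so (57/21) = (15/21)
flip (15/21) -> (21/15): both odd, 15 mod 4 = 3, 21 mod 4 = 1, so the flip contributes +1; sign now -1
(21/15): 21 mod 15 = 6, so (21/15) = (6/15)
factor out 2^1: 6 = 2^1·3; with 15 mod 8 = 7, (2/15) = +1; sign now -1; continue with (3/15)
flip (3/15) -> (15/3): both odd, 3 mod 4 = 3, 15 mod 4 = 3, so the flip contributes -1; sign now +1
(15/3): 15 mod 3 = 0, so (15/3) = (0/3)
reached (0/3); gcd(a, n) > 1, so (0/3) = 0 and the symbol is 0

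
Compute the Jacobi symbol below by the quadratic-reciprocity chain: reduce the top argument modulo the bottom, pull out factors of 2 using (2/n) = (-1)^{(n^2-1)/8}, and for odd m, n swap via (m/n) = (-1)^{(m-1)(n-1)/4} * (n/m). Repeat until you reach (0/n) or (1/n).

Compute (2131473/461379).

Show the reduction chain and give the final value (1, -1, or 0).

(2131473/461379): 2131473 mod 461379 = 285957, so (2131473/461379) = (285957/461379)
flip (285957/461379) -> (461379/285957): both odd, 285957 mod 4 = 1, 461379 mod 4 = 3, so the flip contributes +1; sign now +1
(461379/285957): 461379 mod 285957 = 175422, so (461379/285957) = (175422/285957)
factor out 2^1: 175422 = 2^1·87711; with 285957 mod 8 = 5, (2/285957) = -1; sign now -1; continue with (87711/285957)
flip (87711/285957) -> (285957/87711): both odd, 87711 mod 4 = 3, 285957 mod 4 = 1, so the flip contributes +1; sign now -1
(285957/87711): 285957 mod 87711 = 22824, so (285957/87711) = (22824/87711)
factor out 2^3: 22824 = 2^3·2853; with 87711 mod 8 = 7, (2/87711) = +1; sign now -1; continue with (2853/87711)
flip (2853/87711) -> (87711/2853): both odd, 2853 mod 4 = 1, 87711 mod 4 = 3, so the flip contributes +1; sign now -1
(87711/2853): 87711 mod 2853 = 2121, so (87711/2853) = (2121/2853)
flip (2121/2853) -> (2853/2121): both odd, 2121 mod 4 = 1, 2853 mod 4 = 1, so the flip contributes +1; sign now -1
(2853/2121): 2853 mod 2121 = 732, so (2853/2121) = (732/2121)
factor out 2^2: 732 = 2^2·183; with 2121 mod 8 = 1, (2/2121) = +1; sign now -1; continue with (183/2121)
flip (183/2121) -> (2121/183): both odd, 183 mod 4 = 3, 2121 mod 4 = 1, so the flip contributes +1; sign now -1
(2121/183): 2121 mod 183 = 108, so (2121/183) = (108/183)
factor out 2^2: 108 = 2^2·27; with 183 mod 8 = 7, (2/183) = +1; sign now -1; continue with (27/183)
flip (27/183) -> (183/27): both odd, 27 mod 4 = 3, 183 mod 4 = 3, so the flip contributes -1; sign now +1
(183/27): 183 mod 27 = 21, so (183/27) = (21/27)
flip (21/27) -> (27/21): both odd, 21 mod 4 = 1, 27 mod 4 = 3, so the flip contributes +1; sign now +1
(27/21): 27 mod 21 = 6, so (27/21) = (6/21)
factor out 2^1: 6 = 2^1·3; with 21 mod 8 = 5, (2/21) = -1; sign now -1; continue with (3/21)
flip (3/21) -> (21/3): both odd, 3 mod 4 = 3, 21 mod 4 = 1, so the flip contributes +1; sign now -1
(21/3): 21 mod 3 = 0, so (21/3) = (0/3)
reached (0/3); gcd(a, n) > 1, so (0/3) = 0 and the symbol is 0

0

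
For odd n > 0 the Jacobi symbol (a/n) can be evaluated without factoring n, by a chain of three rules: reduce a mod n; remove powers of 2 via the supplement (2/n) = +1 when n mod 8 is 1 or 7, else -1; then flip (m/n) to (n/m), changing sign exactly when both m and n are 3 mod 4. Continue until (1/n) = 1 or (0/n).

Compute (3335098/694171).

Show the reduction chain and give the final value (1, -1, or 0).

1

(3335098/694171): 3335098 mod 694171 = 558414, so (3335098/694171) = (558414/694171)
factor out 2^1: 558414 = 2^1·279207; with 694171 mod 8 = 3, (2/694171) = -1; sign now -1; continue with (279207/694171)
flip (279207/694171) -> (694171/279207): both odd, 279207 mod 4 = 3, 694171 mod 4 = 3, so the flip contributes -1; sign now +1
(694171/279207): 694171 mod 279207 = 135757, so (694171/279207) = (135757/279207)
flip (135757/279207) -> (279207/135757): both odd, 135757 mod 4 = 1, 279207 mod 4 = 3, so the flip contributes +1; sign now +1
(279207/135757): 279207 mod 135757 = 7693, so (279207/135757) = (7693/135757)
flip (7693/135757) -> (135757/7693): both odd, 7693 mod 4 = 1, 135757 mod 4 = 1, so the flip contributes +1; sign now +1
(135757/7693): 135757 mod 7693 = 4976, so (135757/7693) = (4976/7693)
factor out 2^4: 4976 = 2^4·311; with 7693 mod 8 = 5, (2/7693) = -1; sign now +1; continue with (311/7693)
flip (311/7693) -> (7693/311): both odd, 311 mod 4 = 3, 7693 mod 4 = 1, so the flip contributes +1; sign now +1
(7693/311): 7693 mod 311 = 229, so (7693/311) = (229/311)
flip (229/311) -> (311/229): both odd, 229 mod 4 = 1, 311 mod 4 = 3, so the flip contributes +1; sign now +1
(311/229): 311 mod 229 = 82, so (311/229) = (82/229)
factor out 2^1: 82 = 2^1·41; with 229 mod 8 = 5, (2/229) = -1; sign now -1; continue with (41/229)
flip (41/229) -> (229/41): both odd, 41 mod 4 = 1, 229 mod 4 = 1, so the flip contributes +1; sign now -1
(229/41): 229 mod 41 = 24, so (229/41) = (24/41)
factor out 2^3: 24 = 2^3·3; with 41 mod 8 = 1, (2/41) = +1; sign now -1; continue with (3/41)
flip (3/41) -> (41/3): both odd, 3 mod 4 = 3, 41 mod 4 = 1, so the flip contributes +1; sign now -1
(41/3): 41 mod 3 = 2, so (41/3) = (2/3)
factor out 2^1: 2 = 2^1·1; with 3 mod 8 = 3, (2/3) = -1; sign now +1; continue with (1/3)
reached (1/3) = 1, so the symbol is +1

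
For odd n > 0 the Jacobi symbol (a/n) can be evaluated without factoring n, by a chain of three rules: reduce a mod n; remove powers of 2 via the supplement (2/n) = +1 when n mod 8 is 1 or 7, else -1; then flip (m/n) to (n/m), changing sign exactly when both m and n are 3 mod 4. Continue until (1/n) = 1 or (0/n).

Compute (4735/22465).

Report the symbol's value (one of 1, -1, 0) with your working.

0

reciprocity: (4735/22465) = +1·(22465/4735) since 4735 mod 4 = 3, 22465 mod 4 = 1; sign now +1
(22465/4735) = (3525/4735)   [reduce mod 4735]
reciprocity: (3525/4735) = +1·(4735/3525) since 3525 mod 4 = 1, 4735 mod 4 = 3; sign now +1
(4735/3525) = (1210/3525)   [reduce mod 3525]
1210 = 2^1·605; (2/3525) = -1 since 3525 mod 8 = 5, so (1210/3525) = (-1)^1·(605/3525); sign now -1
reciprocity: (605/3525) = +1·(3525/605) since 605 mod 4 = 1, 3525 mod 4 = 1; sign now -1
(3525/605) = (500/605)   [reduce mod 605]
500 = 2^2·125; (2/605) = -1 since 605 mod 8 = 5, so (500/605) = (-1)^2·(125/605); sign now -1
reciprocity: (125/605) = +1·(605/125) since 125 mod 4 = 1, 605 mod 4 = 1; sign now -1
(605/125) = (105/125)   [reduce mod 125]
reciprocity: (105/125) = +1·(125/105) since 105 mod 4 = 1, 125 mod 4 = 1; sign now -1
(125/105) = (20/105)   [reduce mod 105]
20 = 2^2·5; (2/105) = +1 since 105 mod 8 = 1, so (20/105) = (+1)^2·(5/105); sign now -1
reciprocity: (5/105) = +1·(105/5) since 5 mod 4 = 1, 105 mod 4 = 1; sign now -1
(105/5) = (0/5)   [reduce mod 5]
(0/5) = 0   [gcd(a, n) > 1]; final value = 0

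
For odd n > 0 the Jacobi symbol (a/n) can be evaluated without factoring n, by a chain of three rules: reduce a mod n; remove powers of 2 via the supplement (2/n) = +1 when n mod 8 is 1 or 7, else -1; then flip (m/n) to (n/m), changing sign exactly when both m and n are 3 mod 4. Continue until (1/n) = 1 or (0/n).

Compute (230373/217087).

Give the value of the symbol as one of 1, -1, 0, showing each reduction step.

(230373/217087): 230373 mod 217087 = 13286, so (230373/217087) = (13286/217087)
factor out 2^1: 13286 = 2^1·6643; with 217087 mod 8 = 7, (2/217087) = +1; sign now +1; continue with (6643/217087)
flip (6643/217087) -> (217087/6643): both odd, 6643 mod 4 = 3, 217087 mod 4 = 3, so the flip contributes -1; sign now -1
(217087/6643): 217087 mod 6643 = 4511, so (217087/6643) = (4511/6643)
flip (4511/6643) -> (6643/4511): both odd, 4511 mod 4 = 3, 6643 mod 4 = 3, so the flip contributes -1; sign now +1
(6643/4511): 6643 mod 4511 = 2132, so (6643/4511) = (2132/4511)
factor out 2^2: 2132 = 2^2·533; with 4511 mod 8 = 7, (2/4511) = +1; sign now +1; continue with (533/4511)
flip (533/4511) -> (4511/533): both odd, 533 mod 4 = 1, 4511 mod 4 = 3, so the flip contributes +1; sign now +1
(4511/533): 4511 mod 533 = 247, so (4511/533) = (247/533)
flip (247/533) -> (533/247): both odd, 247 mod 4 = 3, 533 mod 4 = 1, so the flip contributes +1; sign now +1
(533/247): 533 mod 247 = 39, so (533/247) = (39/247)
flip (39/247) -> (247/39): both odd, 39 mod 4 = 3, 247 mod 4 = 3, so the flip contributes -1; sign now -1
(247/39): 247 mod 39 = 13, so (247/39) = (13/39)
flip (13/39) -> (39/13): both odd, 13 mod 4 = 1, 39 mod 4 = 3, so the flip contributes +1; sign now -1
(39/13): 39 mod 13 = 0, so (39/13) = (0/13)
reached (0/13); gcd(a, n) > 1, so (0/13) = 0 and the symbol is 0

0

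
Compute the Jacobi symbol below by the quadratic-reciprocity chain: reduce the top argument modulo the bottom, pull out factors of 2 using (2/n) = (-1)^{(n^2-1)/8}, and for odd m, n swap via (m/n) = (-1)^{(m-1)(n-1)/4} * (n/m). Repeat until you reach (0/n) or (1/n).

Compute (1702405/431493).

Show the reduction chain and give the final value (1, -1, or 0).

1

(1702405/431493) = (407926/431493)   [reduce mod 431493]
407926 = 2^1·203963; (2/431493) = -1 since 431493 mod 8 = 5, so (407926/431493) = (-1)^1·(203963/431493); sign now -1
reciprocity: (203963/431493) = +1·(431493/203963) since 203963 mod 4 = 3, 431493 mod 4 = 1; sign now -1
(431493/203963) = (23567/203963)   [reduce mod 203963]
reciprocity: (23567/203963) = -1·(203963/23567) since 23567 mod 4 = 3, 203963 mod 4 = 3; sign now +1
(203963/23567) = (15427/23567)   [reduce mod 23567]
reciprocity: (15427/23567) = -1·(23567/15427) since 15427 mod 4 = 3, 23567 mod 4 = 3; sign now -1
(23567/15427) = (8140/15427)   [reduce mod 15427]
8140 = 2^2·2035; (2/15427) = -1 since 15427 mod 8 = 3, so (8140/15427) = (-1)^2·(2035/15427); sign now -1
reciprocity: (2035/15427) = -1·(15427/2035) since 2035 mod 4 = 3, 15427 mod 4 = 3; sign now +1
(15427/2035) = (1182/2035)   [reduce mod 2035]
1182 = 2^1·591; (2/2035) = -1 since 2035 mod 8 = 3, so (1182/2035) = (-1)^1·(591/2035); sign now -1
reciprocity: (591/2035) = -1·(2035/591) since 591 mod 4 = 3, 2035 mod 4 = 3; sign now +1
(2035/591) = (262/591)   [reduce mod 591]
262 = 2^1·131; (2/591) = +1 since 591 mod 8 = 7, so (262/591) = (+1)^1·(131/591); sign now +1
reciprocity: (131/591) = -1·(591/131) since 131 mod 4 = 3, 591 mod 4 = 3; sign now -1
(591/131) = (67/131)   [reduce mod 131]
reciprocity: (67/131) = -1·(131/67) since 67 mod 4 = 3, 131 mod 4 = 3; sign now +1
(131/67) = (64/67)   [reduce mod 67]
64 = 2^6·1; (2/67) = -1 since 67 mod 8 = 3, so (64/67) = (-1)^6·(1/67); sign now +1
(1/67) = 1; final value = sign = +1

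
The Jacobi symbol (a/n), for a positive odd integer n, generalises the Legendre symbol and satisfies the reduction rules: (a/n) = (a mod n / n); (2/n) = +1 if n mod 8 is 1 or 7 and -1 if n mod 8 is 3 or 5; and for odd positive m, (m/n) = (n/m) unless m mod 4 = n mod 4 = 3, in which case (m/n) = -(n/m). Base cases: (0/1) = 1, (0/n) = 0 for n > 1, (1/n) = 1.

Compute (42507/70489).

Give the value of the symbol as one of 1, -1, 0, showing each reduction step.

1

flip (42507/70489) -> (70489/42507): both odd, 42507 mod 4 = 3, 70489 mod 4 = 1, so the flip contributes +1; sign now +1
(70489/42507): 70489 mod 42507 = 27982, so (70489/42507) = (27982/42507)
factor out 2^1: 27982 = 2^1·13991; with 42507 mod 8 = 3, (2/42507) = -1; sign now -1; continue with (13991/42507)
flip (13991/42507) -> (42507/13991): both odd, 13991 mod 4 = 3, 42507 mod 4 = 3, so the flip contributes -1; sign now +1
(42507/13991): 42507 mod 13991 = 534, so (42507/13991) = (534/13991)
factor out 2^1: 534 = 2^1·267; with 13991 mod 8 = 7, (2/13991) = +1; sign now +1; continue with (267/13991)
flip (267/13991) -> (13991/267): both odd, 267 mod 4 = 3, 13991 mod 4 = 3, so the flip contributes -1; sign now -1
(13991/267): 13991 mod 267 = 107, so (13991/267) = (107/267)
flip (107/267) -> (267/107): both odd, 107 mod 4 = 3, 267 mod 4 = 3, so the flip contributes -1; sign now +1
(267/107): 267 mod 107 = 53, so (267/107) = (53/107)
flip (53/107) -> (107/53): both odd, 53 mod 4 = 1, 107 mod 4 = 3, so the flip contributes +1; sign now +1
(107/53): 107 mod 53 = 1, so (107/53) = (1/53)
reached (1/53) = 1, so the symbol is +1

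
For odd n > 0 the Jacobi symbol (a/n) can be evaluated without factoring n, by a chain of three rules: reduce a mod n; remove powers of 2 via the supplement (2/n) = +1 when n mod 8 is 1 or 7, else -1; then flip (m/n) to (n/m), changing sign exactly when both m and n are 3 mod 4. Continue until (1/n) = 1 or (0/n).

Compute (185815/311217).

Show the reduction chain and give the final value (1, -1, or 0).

-1

reciprocity: (185815/311217) = +1·(311217/185815) since 185815 mod 4 = 3, 311217 mod 4 = 1; sign now +1
(311217/185815) = (125402/185815)   [reduce mod 185815]
125402 = 2^1·62701; (2/185815) = +1 since 185815 mod 8 = 7, so (125402/185815) = (+1)^1·(62701/185815); sign now +1
reciprocity: (62701/185815) = +1·(185815/62701) since 62701 mod 4 = 1, 185815 mod 4 = 3; sign now +1
(185815/62701) = (60413/62701)   [reduce mod 62701]
reciprocity: (60413/62701) = +1·(62701/60413) since 60413 mod 4 = 1, 62701 mod 4 = 1; sign now +1
(62701/60413) = (2288/60413)   [reduce mod 60413]
2288 = 2^4·143; (2/60413) = -1 since 60413 mod 8 = 5, so (2288/60413) = (-1)^4·(143/60413); sign now +1
reciprocity: (143/60413) = +1·(60413/143) since 143 mod 4 = 3, 60413 mod 4 = 1; sign now +1
(60413/143) = (67/143)   [reduce mod 143]
reciprocity: (67/143) = -1·(143/67) since 67 mod 4 = 3, 143 mod 4 = 3; sign now -1
(143/67) = (9/67)   [reduce mod 67]
reciprocity: (9/67) = +1·(67/9) since 9 mod 4 = 1, 67 mod 4 = 3; sign now -1
(67/9) = (4/9)   [reduce mod 9]
4 = 2^2·1; (2/9) = +1 since 9 mod 8 = 1, so (4/9) = (+1)^2·(1/9); sign now -1
(1/9) = 1; final value = sign = -1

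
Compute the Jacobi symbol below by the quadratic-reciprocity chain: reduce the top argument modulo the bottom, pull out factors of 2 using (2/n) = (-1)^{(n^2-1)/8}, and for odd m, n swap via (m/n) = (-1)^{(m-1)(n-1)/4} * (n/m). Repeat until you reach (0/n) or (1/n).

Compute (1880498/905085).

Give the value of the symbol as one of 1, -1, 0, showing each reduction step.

(1880498/905085) = (70328/905085)   [reduce mod 905085]
70328 = 2^3·8791; (2/905085) = -1 since 905085 mod 8 = 5, so (70328/905085) = (-1)^3·(8791/905085); sign now -1
reciprocity: (8791/905085) = +1·(905085/8791) since 8791 mod 4 = 3, 905085 mod 4 = 1; sign now -1
(905085/8791) = (8403/8791)   [reduce mod 8791]
reciprocity: (8403/8791) = -1·(8791/8403) since 8403 mod 4 = 3, 8791 mod 4 = 3; sign now +1
(8791/8403) = (388/8403)   [reduce mod 8403]
388 = 2^2·97; (2/8403) = -1 since 8403 mod 8 = 3, so (388/8403) = (-1)^2·(97/8403); sign now +1
reciprocity: (97/8403) = +1·(8403/97) since 97 mod 4 = 1, 8403 mod 4 = 3; sign now +1
(8403/97) = (61/97)   [reduce mod 97]
reciprocity: (61/97) = +1·(97/61) since 61 mod 4 = 1, 97 mod 4 = 1; sign now +1
(97/61) = (36/61)   [reduce mod 61]
36 = 2^2·9; (2/61) = -1 since 61 mod 8 = 5, so (36/61) = (-1)^2·(9/61); sign now +1
reciprocity: (9/61) = +1·(61/9) since 9 mod 4 = 1, 61 mod 4 = 1; sign now +1
(61/9) = (7/9)   [reduce mod 9]
reciprocity: (7/9) = +1·(9/7) since 7 mod 4 = 3, 9 mod 4 = 1; sign now +1
(9/7) = (2/7)   [reduce mod 7]
2 = 2^1·1; (2/7) = +1 since 7 mod 8 = 7, so (2/7) = (+1)^1·(1/7); sign now +1
(1/7) = 1; final value = sign = +1

1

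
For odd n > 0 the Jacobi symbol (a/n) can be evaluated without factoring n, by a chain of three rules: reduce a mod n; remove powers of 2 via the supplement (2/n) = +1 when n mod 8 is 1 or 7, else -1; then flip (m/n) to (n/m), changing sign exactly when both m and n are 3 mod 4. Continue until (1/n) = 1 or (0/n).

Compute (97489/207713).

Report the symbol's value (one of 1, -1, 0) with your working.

flip (97489/207713) -> (207713/97489): both odd, 97489 mod 4 = 1, 207713 mod 4 = 1, so the flip contributes +1; sign now +1
(207713/97489): 207713 mod 97489 = 12735, so (207713/97489) = (12735/97489)
flip (12735/97489) -> (97489/12735): both odd, 12735 mod 4 = 3, 97489 mod 4 = 1, so the flip contributes +1; sign now +1
(97489/12735): 97489 mod 12735 = 8344, so (97489/12735) = (8344/12735)
factor out 2^3: 8344 = 2^3·1043; with 12735 mod 8 = 7, (2/12735) = +1; sign now +1; continue with (1043/12735)
flip (1043/12735) -> (12735/1043): both odd, 1043 mod 4 = 3, 12735 mod 4 = 3, so the flip contributes -1; sign now -1
(12735/1043): 12735 mod 1043 = 219, so (12735/1043) = (219/1043)
flip (219/1043) -> (1043/219): both odd, 219 mod 4 = 3, 1043 mod 4 = 3, so the flip contributes -1; sign now +1
(1043/219): 1043 mod 219 = 167, so (1043/219) = (167/219)
flip (167/219) -> (219/167): both odd, 167 mod 4 = 3, 219 mod 4 = 3, so the flip contributes -1; sign now -1
(219/167): 219 mod 167 = 52, so (219/167) = (52/167)
factor out 2^2: 52 = 2^2·13; with 167 mod 8 = 7, (2/167) = +1; sign now -1; continue with (13/167)
flip (13/167) -> (167/13): both odd, 13 mod 4 = 1, 167 mod 4 = 3, so the flip contributes +1; sign now -1
(167/13): 167 mod 13 = 11, so (167/13) = (11/13)
flip (11/13) -> (13/11): both odd, 11 mod 4 = 3, 13 mod 4 = 1, so the flip contributes +1; sign now -1
(13/11): 13 mod 11 = 2, so (13/11) = (2/11)
factor out 2^1: 2 = 2^1·1; with 11 mod 8 = 3, (2/11) = -1; sign now +1; continue with (1/11)
reached (1/11) = 1, so the symbol is +1

1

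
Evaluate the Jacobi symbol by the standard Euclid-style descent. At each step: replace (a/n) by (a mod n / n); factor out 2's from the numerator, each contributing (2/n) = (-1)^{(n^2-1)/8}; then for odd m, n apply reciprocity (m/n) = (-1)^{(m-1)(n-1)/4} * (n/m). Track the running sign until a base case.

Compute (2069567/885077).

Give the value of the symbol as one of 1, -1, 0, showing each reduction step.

1

(2069567/885077) = (299413/885077)   [reduce mod 885077]
reciprocity: (299413/885077) = +1·(885077/299413) since 299413 mod 4 = 1, 885077 mod 4 = 1; sign now +1
(885077/299413) = (286251/299413)   [reduce mod 299413]
reciprocity: (286251/299413) = +1·(299413/286251) since 286251 mod 4 = 3, 299413 mod 4 = 1; sign now +1
(299413/286251) = (13162/286251)   [reduce mod 286251]
13162 = 2^1·6581; (2/286251) = -1 since 286251 mod 8 = 3, so (13162/286251) = (-1)^1·(6581/286251); sign now -1
reciprocity: (6581/286251) = +1·(286251/6581) since 6581 mod 4 = 1, 286251 mod 4 = 3; sign now -1
(286251/6581) = (3268/6581)   [reduce mod 6581]
3268 = 2^2·817; (2/6581) = -1 since 6581 mod 8 = 5, so (3268/6581) = (-1)^2·(817/6581); sign now -1
reciprocity: (817/6581) = +1·(6581/817) since 817 mod 4 = 1, 6581 mod 4 = 1; sign now -1
(6581/817) = (45/817)   [reduce mod 817]
reciprocity: (45/817) = +1·(817/45) since 45 mod 4 = 1, 817 mod 4 = 1; sign now -1
(817/45) = (7/45)   [reduce mod 45]
reciprocity: (7/45) = +1·(45/7) since 7 mod 4 = 3, 45 mod 4 = 1; sign now -1
(45/7) = (3/7)   [reduce mod 7]
reciprocity: (3/7) = -1·(7/3) since 3 mod 4 = 3, 7 mod 4 = 3; sign now +1
(7/3) = (1/3)   [reduce mod 3]
(1/3) = 1; final value = sign = +1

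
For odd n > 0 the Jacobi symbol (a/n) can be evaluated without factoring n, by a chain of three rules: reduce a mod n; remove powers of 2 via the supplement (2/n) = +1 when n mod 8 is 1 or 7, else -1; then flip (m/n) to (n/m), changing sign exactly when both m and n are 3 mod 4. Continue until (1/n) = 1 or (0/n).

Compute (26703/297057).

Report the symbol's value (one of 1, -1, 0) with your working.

reciprocity: (26703/297057) = +1·(297057/26703) since 26703 mod 4 = 3, 297057 mod 4 = 1; sign now +1
(297057/26703) = (3324/26703)   [reduce mod 26703]
3324 = 2^2·831; (2/26703) = +1 since 26703 mod 8 = 7, so (3324/26703) = (+1)^2·(831/26703); sign now +1
reciprocity: (831/26703) = -1·(26703/831) since 831 mod 4 = 3, 26703 mod 4 = 3; sign now -1
(26703/831) = (111/831)   [reduce mod 831]
reciprocity: (111/831) = -1·(831/111) since 111 mod 4 = 3, 831 mod 4 = 3; sign now +1
(831/111) = (54/111)   [reduce mod 111]
54 = 2^1·27; (2/111) = +1 since 111 mod 8 = 7, so (54/111) = (+1)^1·(27/111); sign now +1
reciprocity: (27/111) = -1·(111/27) since 27 mod 4 = 3, 111 mod 4 = 3; sign now -1
(111/27) = (3/27)   [reduce mod 27]
reciprocity: (3/27) = -1·(27/3) since 3 mod 4 = 3, 27 mod 4 = 3; sign now +1
(27/3) = (0/3)   [reduce mod 3]
(0/3) = 0   [gcd(a, n) > 1]; final value = 0

0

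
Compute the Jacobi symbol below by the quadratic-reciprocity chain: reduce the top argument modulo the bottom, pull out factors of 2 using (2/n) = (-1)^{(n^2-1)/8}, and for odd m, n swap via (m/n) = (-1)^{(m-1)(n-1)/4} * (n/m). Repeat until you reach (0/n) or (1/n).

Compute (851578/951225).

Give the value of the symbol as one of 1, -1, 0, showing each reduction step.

1

851578 = 2^1·425789; (2/951225) = +1 since 951225 mod 8 = 1, so (851578/951225) = (+1)^1·(425789/951225); sign now +1
reciprocity: (425789/951225) = +1·(951225/425789) since 425789 mod 4 = 1, 951225 mod 4 = 1; sign now +1
(951225/425789) = (99647/425789)   [reduce mod 425789]
reciprocity: (99647/425789) = +1·(425789/99647) since 99647 mod 4 = 3, 425789 mod 4 = 1; sign now +1
(425789/99647) = (27201/99647)   [reduce mod 99647]
reciprocity: (27201/99647) = +1·(99647/27201) since 27201 mod 4 = 1, 99647 mod 4 = 3; sign now +1
(99647/27201) = (18044/27201)   [reduce mod 27201]
18044 = 2^2·4511; (2/27201) = +1 since 27201 mod 8 = 1, so (18044/27201) = (+1)^2·(4511/27201); sign now +1
reciprocity: (4511/27201) = +1·(27201/4511) since 4511 mod 4 = 3, 27201 mod 4 = 1; sign now +1
(27201/4511) = (135/4511)   [reduce mod 4511]
reciprocity: (135/4511) = -1·(4511/135) since 135 mod 4 = 3, 4511 mod 4 = 3; sign now -1
(4511/135) = (56/135)   [reduce mod 135]
56 = 2^3·7; (2/135) = +1 since 135 mod 8 = 7, so (56/135) = (+1)^3·(7/135); sign now -1
reciprocity: (7/135) = -1·(135/7) since 7 mod 4 = 3, 135 mod 4 = 3; sign now +1
(135/7) = (2/7)   [reduce mod 7]
2 = 2^1·1; (2/7) = +1 since 7 mod 8 = 7, so (2/7) = (+1)^1·(1/7); sign now +1
(1/7) = 1; final value = sign = +1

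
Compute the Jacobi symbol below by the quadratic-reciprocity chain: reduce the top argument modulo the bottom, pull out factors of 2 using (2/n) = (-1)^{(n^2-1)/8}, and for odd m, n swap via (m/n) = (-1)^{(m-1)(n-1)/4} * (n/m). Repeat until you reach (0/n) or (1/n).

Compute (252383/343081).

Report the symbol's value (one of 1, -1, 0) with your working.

1

flip (252383/343081) -> (343081/252383): both odd, 252383 mod 4 = 3, 343081 mod 4 = 1, so the flip contributes +1; sign now +1
(343081/252383): 343081 mod 252383 = 90698, so (343081/252383) = (90698/252383)
factor out 2^1: 90698 = 2^1·45349; with 252383 mod 8 = 7, (2/252383) = +1; sign now +1; continue with (45349/252383)
flip (45349/252383) -> (252383/45349): both odd, 45349 mod 4 = 1, 252383 mod 4 = 3, so the flip contributes +1; sign now +1
(252383/45349): 252383 mod 45349 = 25638, so (252383/45349) = (25638/45349)
factor out 2^1: 25638 = 2^1·12819; with 45349 mod 8 = 5, (2/45349) = -1; sign now -1; continue with (12819/45349)
flip (12819/45349) -> (45349/12819): both odd, 12819 mod 4 = 3, 45349 mod 4 = 1, so the flip contributes +1; sign now -1
(45349/12819): 45349 mod 12819 = 6892, so (45349/12819) = (6892/12819)
factor out 2^2: 6892 = 2^2·1723; with 12819 mod 8 = 3, (2/12819) = -1; sign now -1; continue with (1723/12819)
flip (1723/12819) -> (12819/1723): both odd, 1723 mod 4 = 3, 12819 mod 4 = 3, so the flip contributes -1; sign now +1
(12819/1723): 12819 mod 1723 = 758, so (12819/1723) = (758/1723)
factor out 2^1: 758 = 2^1·379; with 1723 mod 8 = 3, (2/1723) = -1; sign now -1; continue with (379/1723)
flip (379/1723) -> (1723/379): both odd, 379 mod 4 = 3, 1723 mod 4 = 3, so the flip contributes -1; sign now +1
(1723/379): 1723 mod 379 = 207, so (1723/379) = (207/379)
flip (207/379) -> (379/207): both odd, 207 mod 4 = 3, 379 mod 4 = 3, so the flip contributes -1; sign now -1
(379/207): 379 mod 207 = 172, so (379/207) = (172/207)
factor out 2^2: 172 = 2^2·43; with 207 mod 8 = 7, (2/207) = +1; sign now -1; continue with (43/207)
flip (43/207) -> (207/43): both odd, 43 mod 4 = 3, 207 mod 4 = 3, so the flip contributes -1; sign now +1
(207/43): 207 mod 43 = 35, so (207/43) = (35/43)
flip (35/43) -> (43/35): both odd, 35 mod 4 = 3, 43 mod 4 = 3, so the flip contributes -1; sign now -1
(43/35): 43 mod 35 = 8, so (43/35) = (8/35)
factor out 2^3: 8 = 2^3·1; with 35 mod 8 = 3, (2/35) = -1; sign now +1; continue with (1/35)
reached (1/35) = 1, so the symbol is +1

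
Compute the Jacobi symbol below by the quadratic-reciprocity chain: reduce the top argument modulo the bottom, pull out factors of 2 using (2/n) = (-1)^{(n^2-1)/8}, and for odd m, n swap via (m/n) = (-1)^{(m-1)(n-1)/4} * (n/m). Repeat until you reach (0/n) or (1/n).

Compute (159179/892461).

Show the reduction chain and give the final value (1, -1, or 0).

reciprocity: (159179/892461) = +1·(892461/159179) since 159179 mod 4 = 3, 892461 mod 4 = 1; sign now +1
(892461/159179) = (96566/159179)   [reduce mod 159179]
96566 = 2^1·48283; (2/159179) = -1 since 159179 mod 8 = 3, so (96566/159179) = (-1)^1·(48283/159179); sign now -1
reciprocity: (48283/159179) = -1·(159179/48283) since 48283 mod 4 = 3, 159179 mod 4 = 3; sign now +1
(159179/48283) = (14330/48283)   [reduce mod 48283]
14330 = 2^1·7165; (2/48283) = -1 since 48283 mod 8 = 3, so (14330/48283) = (-1)^1·(7165/48283); sign now -1
reciprocity: (7165/48283) = +1·(48283/7165) since 7165 mod 4 = 1, 48283 mod 4 = 3; sign now -1
(48283/7165) = (5293/7165)   [reduce mod 7165]
reciprocity: (5293/7165) = +1·(7165/5293) since 5293 mod 4 = 1, 7165 mod 4 = 1; sign now -1
(7165/5293) = (1872/5293)   [reduce mod 5293]
1872 = 2^4·117; (2/5293) = -1 since 5293 mod 8 = 5, so (1872/5293) = (-1)^4·(117/5293); sign now -1
reciprocity: (117/5293) = +1·(5293/117) since 117 mod 4 = 1, 5293 mod 4 = 1; sign now -1
(5293/117) = (28/117)   [reduce mod 117]
28 = 2^2·7; (2/117) = -1 since 117 mod 8 = 5, so (28/117) = (-1)^2·(7/117); sign now -1
reciprocity: (7/117) = +1·(117/7) since 7 mod 4 = 3, 117 mod 4 = 1; sign now -1
(117/7) = (5/7)   [reduce mod 7]
reciprocity: (5/7) = +1·(7/5) since 5 mod 4 = 1, 7 mod 4 = 3; sign now -1
(7/5) = (2/5)   [reduce mod 5]
2 = 2^1·1; (2/5) = -1 since 5 mod 8 = 5, so (2/5) = (-1)^1·(1/5); sign now +1
(1/5) = 1; final value = sign = +1

1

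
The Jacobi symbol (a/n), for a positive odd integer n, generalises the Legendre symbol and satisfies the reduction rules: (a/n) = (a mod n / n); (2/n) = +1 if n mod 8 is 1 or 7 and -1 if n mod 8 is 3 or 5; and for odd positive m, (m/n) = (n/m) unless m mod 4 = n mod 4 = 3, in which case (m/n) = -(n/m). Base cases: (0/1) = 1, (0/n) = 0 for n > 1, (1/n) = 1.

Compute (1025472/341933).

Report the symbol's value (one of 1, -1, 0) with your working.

(1025472/341933): 1025472 mod 341933 = 341606, so (1025472/341933) = (341606/341933)
factor out 2^1: 341606 = 2^1·170803; with 341933 mod 8 = 5, (2/341933) = -1; sign now -1; continue with (170803/341933)
flip (170803/341933) -> (341933/170803): both odd, 170803 mod 4 = 3, 341933 mod 4 = 1, so the flip contributes +1; sign now -1
(341933/170803): 341933 mod 170803 = 327, so (341933/170803) = (327/170803)
flip (327/170803) -> (170803/327): both odd, 327 mod 4 = 3, 170803 mod 4 = 3, so the flip contributes -1; sign now +1
(170803/327): 170803 mod 327 = 109, so (170803/327) = (109/327)
flip (109/327) -> (327/109): both odd, 109 mod 4 = 1, 327 mod 4 = 3, so the flip contributes +1; sign now +1
(327/109): 327 mod 109 = 0, so (327/109) = (0/109)
reached (0/109); gcd(a, n) > 1, so (0/109) = 0 and the symbol is 0

0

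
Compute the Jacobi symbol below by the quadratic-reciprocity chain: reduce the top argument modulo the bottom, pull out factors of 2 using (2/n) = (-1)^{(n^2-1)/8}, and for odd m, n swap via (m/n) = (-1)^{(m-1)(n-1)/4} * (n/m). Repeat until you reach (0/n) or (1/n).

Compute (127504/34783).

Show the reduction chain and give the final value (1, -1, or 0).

(127504/34783): 127504 mod 34783 = 23155, so (127504/34783) = (23155/34783)
flip (23155/34783) -> (34783/23155): both odd, 23155 mod 4 = 3, 34783 mod 4 = 3, so the flip contributes -1; sign now -1
(34783/23155): 34783 mod 23155 = 11628, so (34783/23155) = (11628/23155)
factor out 2^2: 11628 = 2^2·2907; with 23155 mod 8 = 3, (2/23155) = -1; sign now -1; continue with (2907/23155)
flip (2907/23155) -> (23155/2907): both odd, 2907 mod 4 = 3, 23155 mod 4 = 3, so the flip contributes -1; sign now +1
(23155/2907): 23155 mod 2907 = 2806, so (23155/2907) = (2806/2907)
factor out 2^1: 2806 = 2^1·1403; with 2907 mod 8 = 3, (2/2907) = -1; sign now -1; continue with (1403/2907)
flip (1403/2907) -> (2907/1403): both odd, 1403 mod 4 = 3, 2907 mod 4 = 3, so the flip contributes -1; sign now +1
(2907/1403): 2907 mod 1403 = 101, so (2907/1403) = (101/1403)
flip (101/1403) -> (1403/101): both odd, 101 mod 4 = 1, 1403 mod 4 = 3, so the flip contributes +1; sign now +1
(1403/101): 1403 mod 101 = 90, so (1403/101) = (90/101)
factor out 2^1: 90 = 2^1·45; with 101 mod 8 = 5, (2/101) = -1; sign now -1; continue with (45/101)
flip (45/101) -> (101/45): both odd, 45 mod 4 = 1, 101 mod 4 = 1, so the flip contributes +1; sign now -1
(101/45): 101 mod 45 = 11, so (101/45) = (11/45)
flip (11/45) -> (45/11): both odd, 11 mod 4 = 3, 45 mod 4 = 1, so the flip contributes +1; sign now -1
(45/11): 45 mod 11 = 1, so (45/11) = (1/11)
reached (1/11) = 1, so the symbol is -1

-1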